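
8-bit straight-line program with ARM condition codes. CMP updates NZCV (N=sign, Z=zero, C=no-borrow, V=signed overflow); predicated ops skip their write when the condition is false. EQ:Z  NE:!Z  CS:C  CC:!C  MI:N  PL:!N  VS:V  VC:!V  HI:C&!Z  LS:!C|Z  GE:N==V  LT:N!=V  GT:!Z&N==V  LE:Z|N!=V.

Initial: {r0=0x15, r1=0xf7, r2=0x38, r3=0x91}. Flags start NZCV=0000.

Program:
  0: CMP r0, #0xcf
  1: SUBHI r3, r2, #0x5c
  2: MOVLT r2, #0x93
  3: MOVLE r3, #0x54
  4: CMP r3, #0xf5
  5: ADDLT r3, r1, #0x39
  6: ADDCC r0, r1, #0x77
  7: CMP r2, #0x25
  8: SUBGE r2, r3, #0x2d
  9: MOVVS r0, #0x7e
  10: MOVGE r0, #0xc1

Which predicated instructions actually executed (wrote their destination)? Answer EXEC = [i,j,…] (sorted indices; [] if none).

0: ✓ CMP  NZCV=0000
1: · SUBHI
2: · MOVLT
3: · MOVLE
4: ✓ CMP  NZCV=1000
5: ✓ ADDLT  r3←0x30
6: ✓ ADDCC  r0←0x6e
7: ✓ CMP  NZCV=0010
8: ✓ SUBGE  r2←0x03
9: · MOVVS
10: ✓ MOVGE  r0←0xc1

EXEC = [5,6,8,10]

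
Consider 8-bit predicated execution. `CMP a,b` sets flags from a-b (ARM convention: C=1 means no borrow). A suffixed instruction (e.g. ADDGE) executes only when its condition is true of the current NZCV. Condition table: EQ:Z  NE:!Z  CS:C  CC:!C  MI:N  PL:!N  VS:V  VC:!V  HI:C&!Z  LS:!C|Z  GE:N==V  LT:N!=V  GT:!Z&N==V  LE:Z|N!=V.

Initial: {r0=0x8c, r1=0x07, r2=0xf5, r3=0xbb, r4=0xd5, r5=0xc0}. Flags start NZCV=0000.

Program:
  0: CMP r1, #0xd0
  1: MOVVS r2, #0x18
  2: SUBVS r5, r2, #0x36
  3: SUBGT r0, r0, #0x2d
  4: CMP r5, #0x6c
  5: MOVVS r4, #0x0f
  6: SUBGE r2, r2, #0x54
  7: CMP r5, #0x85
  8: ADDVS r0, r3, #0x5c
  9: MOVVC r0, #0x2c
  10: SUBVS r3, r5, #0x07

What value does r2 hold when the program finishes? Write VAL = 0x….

VAL = 0xf5

0: ✓ CMP  NZCV=0000
1: · MOVVS
2: · SUBVS
3: ✓ SUBGT  r0←0x5f
4: ✓ CMP  NZCV=0011
5: ✓ MOVVS  r4←0x0f
6: · SUBGE
7: ✓ CMP  NZCV=0010
8: · ADDVS
9: ✓ MOVVC  r0←0x2c
10: · SUBVS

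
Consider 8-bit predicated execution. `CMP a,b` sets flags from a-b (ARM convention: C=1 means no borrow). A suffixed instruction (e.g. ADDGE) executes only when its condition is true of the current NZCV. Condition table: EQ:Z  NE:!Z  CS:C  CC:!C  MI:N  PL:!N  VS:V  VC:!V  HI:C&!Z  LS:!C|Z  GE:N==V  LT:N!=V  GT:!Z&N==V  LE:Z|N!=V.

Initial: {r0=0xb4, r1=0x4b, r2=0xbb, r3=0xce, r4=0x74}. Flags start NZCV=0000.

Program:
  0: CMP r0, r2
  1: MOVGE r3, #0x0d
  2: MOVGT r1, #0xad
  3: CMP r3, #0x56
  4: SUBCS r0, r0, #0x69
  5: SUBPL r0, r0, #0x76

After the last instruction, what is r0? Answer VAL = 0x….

VAL = 0xd5

[0] flags=1000 → (cmp)
[1] flags=1000 GE?F → skip
[2] flags=1000 GT?F → skip
[3] flags=0011 → (cmp)
[4] flags=0011 CS?T → r0=0x4b
[5] flags=0011 PL?T → r0=0xd5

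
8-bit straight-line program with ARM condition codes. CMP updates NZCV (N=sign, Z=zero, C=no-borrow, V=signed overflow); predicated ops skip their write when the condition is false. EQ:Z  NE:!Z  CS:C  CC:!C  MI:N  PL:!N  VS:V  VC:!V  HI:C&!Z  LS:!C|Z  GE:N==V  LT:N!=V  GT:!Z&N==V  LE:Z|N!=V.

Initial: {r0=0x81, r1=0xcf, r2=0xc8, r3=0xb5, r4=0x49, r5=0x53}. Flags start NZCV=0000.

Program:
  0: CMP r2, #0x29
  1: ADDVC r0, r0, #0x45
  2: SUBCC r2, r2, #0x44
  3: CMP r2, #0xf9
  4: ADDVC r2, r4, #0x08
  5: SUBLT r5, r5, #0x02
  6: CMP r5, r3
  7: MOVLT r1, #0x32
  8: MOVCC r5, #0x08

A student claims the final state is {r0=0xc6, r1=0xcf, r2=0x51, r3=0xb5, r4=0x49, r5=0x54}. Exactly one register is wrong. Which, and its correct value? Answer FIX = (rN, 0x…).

FIX = (r5, 0x08)

0: ✓ CMP  NZCV=1010
1: ✓ ADDVC  r0←0xc6
2: · SUBCC
3: ✓ CMP  NZCV=1000
4: ✓ ADDVC  r2←0x51
5: ✓ SUBLT  r5←0x51
6: ✓ CMP  NZCV=1001
7: · MOVLT
8: ✓ MOVCC  r5←0x08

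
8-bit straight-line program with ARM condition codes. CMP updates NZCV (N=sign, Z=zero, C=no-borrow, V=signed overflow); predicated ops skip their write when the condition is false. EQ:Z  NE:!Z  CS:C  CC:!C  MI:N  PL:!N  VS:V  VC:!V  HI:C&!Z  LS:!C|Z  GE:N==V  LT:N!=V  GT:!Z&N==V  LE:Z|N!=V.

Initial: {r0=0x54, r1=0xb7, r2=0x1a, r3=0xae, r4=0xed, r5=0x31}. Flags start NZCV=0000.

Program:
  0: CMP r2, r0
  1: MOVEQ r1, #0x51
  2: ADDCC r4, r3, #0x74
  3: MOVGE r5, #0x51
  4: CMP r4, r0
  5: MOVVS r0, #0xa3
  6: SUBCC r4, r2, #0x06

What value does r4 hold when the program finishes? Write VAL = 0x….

VAL = 0x14

0: ✓ CMP  NZCV=1000
1: · MOVEQ
2: ✓ ADDCC  r4←0x22
3: · MOVGE
4: ✓ CMP  NZCV=1000
5: · MOVVS
6: ✓ SUBCC  r4←0x14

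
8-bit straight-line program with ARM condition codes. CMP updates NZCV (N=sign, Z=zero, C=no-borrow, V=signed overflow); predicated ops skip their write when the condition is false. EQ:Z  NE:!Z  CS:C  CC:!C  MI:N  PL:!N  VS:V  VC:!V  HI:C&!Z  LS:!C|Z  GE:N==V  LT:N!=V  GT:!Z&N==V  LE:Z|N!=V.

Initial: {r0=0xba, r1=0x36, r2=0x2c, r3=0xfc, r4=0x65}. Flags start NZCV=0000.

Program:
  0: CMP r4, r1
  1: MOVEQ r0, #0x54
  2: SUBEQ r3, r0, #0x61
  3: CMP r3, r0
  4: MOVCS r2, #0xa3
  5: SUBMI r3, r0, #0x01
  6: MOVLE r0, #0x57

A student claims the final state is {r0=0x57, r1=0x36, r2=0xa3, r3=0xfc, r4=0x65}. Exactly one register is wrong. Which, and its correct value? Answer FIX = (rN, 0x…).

FIX = (r0, 0xba)

0: ✓ CMP  NZCV=0010
1: · MOVEQ
2: · SUBEQ
3: ✓ CMP  NZCV=0010
4: ✓ MOVCS  r2←0xa3
5: · SUBMI
6: · MOVLE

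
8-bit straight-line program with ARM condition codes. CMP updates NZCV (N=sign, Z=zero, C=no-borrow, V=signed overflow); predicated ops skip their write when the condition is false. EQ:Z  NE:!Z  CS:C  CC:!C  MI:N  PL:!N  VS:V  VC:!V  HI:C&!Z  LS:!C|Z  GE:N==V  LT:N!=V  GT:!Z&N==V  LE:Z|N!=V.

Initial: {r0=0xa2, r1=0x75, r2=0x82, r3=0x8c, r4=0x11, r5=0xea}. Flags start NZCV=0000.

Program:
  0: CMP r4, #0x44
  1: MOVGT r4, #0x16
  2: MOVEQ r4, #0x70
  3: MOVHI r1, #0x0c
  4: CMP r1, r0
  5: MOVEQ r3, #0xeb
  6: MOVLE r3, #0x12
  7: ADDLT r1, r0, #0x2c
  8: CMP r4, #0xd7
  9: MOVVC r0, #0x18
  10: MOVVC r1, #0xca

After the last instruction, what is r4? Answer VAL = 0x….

0: ✓ CMP  NZCV=1000
1: · MOVGT
2: · MOVEQ
3: · MOVHI
4: ✓ CMP  NZCV=1001
5: · MOVEQ
6: · MOVLE
7: · ADDLT
8: ✓ CMP  NZCV=0000
9: ✓ MOVVC  r0←0x18
10: ✓ MOVVC  r1←0xca

VAL = 0x11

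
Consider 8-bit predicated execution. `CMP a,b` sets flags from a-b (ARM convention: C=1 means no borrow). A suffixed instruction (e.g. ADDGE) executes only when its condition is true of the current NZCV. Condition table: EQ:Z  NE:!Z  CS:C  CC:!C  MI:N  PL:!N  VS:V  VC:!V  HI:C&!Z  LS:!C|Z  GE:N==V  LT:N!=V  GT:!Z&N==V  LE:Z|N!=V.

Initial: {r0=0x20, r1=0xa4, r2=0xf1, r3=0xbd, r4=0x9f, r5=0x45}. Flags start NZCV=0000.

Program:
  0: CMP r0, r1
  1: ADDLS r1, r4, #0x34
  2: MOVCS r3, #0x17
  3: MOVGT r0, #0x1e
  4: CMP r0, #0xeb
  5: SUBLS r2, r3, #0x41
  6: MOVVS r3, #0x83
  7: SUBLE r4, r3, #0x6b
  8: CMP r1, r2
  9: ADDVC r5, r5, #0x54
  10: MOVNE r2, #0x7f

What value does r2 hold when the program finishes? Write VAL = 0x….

0: ✓ CMP  NZCV=0000
1: ✓ ADDLS  r1←0xd3
2: · MOVCS
3: ✓ MOVGT  r0←0x1e
4: ✓ CMP  NZCV=0000
5: ✓ SUBLS  r2←0x7c
6: · MOVVS
7: · SUBLE
8: ✓ CMP  NZCV=0011
9: · ADDVC
10: ✓ MOVNE  r2←0x7f

VAL = 0x7f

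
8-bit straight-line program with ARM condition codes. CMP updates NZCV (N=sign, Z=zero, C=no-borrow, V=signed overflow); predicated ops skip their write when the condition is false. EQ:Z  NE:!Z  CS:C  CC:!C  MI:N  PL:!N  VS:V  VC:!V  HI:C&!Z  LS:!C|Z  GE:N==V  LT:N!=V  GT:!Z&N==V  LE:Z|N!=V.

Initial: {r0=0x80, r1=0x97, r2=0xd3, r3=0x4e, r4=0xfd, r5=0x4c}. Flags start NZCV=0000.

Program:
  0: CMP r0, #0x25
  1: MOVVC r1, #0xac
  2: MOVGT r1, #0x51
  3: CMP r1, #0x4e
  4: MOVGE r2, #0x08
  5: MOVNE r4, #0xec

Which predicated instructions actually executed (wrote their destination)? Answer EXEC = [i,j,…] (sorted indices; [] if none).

[0] flags=0011 → (cmp)
[1] flags=0011 VC?F → skip
[2] flags=0011 GT?F → skip
[3] flags=0011 → (cmp)
[4] flags=0011 GE?F → skip
[5] flags=0011 NE?T → r4=0xec

EXEC = [5]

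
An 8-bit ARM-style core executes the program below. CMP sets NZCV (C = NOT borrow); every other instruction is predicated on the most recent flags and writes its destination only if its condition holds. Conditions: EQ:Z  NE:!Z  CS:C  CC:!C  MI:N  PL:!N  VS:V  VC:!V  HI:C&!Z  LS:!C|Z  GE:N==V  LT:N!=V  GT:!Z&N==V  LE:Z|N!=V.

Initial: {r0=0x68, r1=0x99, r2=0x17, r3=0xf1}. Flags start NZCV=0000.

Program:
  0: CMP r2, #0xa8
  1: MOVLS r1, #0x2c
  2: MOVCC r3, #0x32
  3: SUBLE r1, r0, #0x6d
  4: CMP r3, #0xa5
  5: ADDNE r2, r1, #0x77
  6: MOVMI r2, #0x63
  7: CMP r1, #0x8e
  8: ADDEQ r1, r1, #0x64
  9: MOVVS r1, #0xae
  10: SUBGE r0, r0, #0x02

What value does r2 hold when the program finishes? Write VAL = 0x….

VAL = 0x63

0: ✓ CMP  NZCV=0000
1: ✓ MOVLS  r1←0x2c
2: ✓ MOVCC  r3←0x32
3: · SUBLE
4: ✓ CMP  NZCV=1001
5: ✓ ADDNE  r2←0xa3
6: ✓ MOVMI  r2←0x63
7: ✓ CMP  NZCV=1001
8: · ADDEQ
9: ✓ MOVVS  r1←0xae
10: ✓ SUBGE  r0←0x66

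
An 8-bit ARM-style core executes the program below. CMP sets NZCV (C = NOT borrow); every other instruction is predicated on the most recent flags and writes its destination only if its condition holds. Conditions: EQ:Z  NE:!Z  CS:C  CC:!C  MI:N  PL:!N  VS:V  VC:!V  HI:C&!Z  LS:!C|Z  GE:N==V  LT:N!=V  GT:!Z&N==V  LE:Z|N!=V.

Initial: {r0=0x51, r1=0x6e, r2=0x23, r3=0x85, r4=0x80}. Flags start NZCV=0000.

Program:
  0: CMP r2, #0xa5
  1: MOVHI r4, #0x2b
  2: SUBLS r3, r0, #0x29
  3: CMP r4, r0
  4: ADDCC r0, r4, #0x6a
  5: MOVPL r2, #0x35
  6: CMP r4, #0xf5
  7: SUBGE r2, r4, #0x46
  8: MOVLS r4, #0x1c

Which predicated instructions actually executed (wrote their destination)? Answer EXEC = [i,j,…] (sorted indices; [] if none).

[0] flags=0000 → (cmp)
[1] flags=0000 HI?F → skip
[2] flags=0000 LS?T → r3=0x28
[3] flags=0011 → (cmp)
[4] flags=0011 CC?F → skip
[5] flags=0011 PL?T → r2=0x35
[6] flags=1000 → (cmp)
[7] flags=1000 GE?F → skip
[8] flags=1000 LS?T → r4=0x1c

EXEC = [2,5,8]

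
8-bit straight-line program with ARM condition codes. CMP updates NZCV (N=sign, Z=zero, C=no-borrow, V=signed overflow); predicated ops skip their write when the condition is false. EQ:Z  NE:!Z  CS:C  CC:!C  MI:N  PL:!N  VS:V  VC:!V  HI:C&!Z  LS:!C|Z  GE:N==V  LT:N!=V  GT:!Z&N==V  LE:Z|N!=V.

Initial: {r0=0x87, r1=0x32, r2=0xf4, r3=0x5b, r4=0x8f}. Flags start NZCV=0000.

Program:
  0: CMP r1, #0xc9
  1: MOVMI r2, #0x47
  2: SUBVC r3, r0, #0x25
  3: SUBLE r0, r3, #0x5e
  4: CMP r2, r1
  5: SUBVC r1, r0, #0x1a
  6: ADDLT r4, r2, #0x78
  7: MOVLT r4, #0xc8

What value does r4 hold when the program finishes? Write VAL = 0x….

VAL = 0xc8

[0] flags=0000 → (cmp)
[1] flags=0000 MI?F → skip
[2] flags=0000 VC?T → r3=0x62
[3] flags=0000 LE?F → skip
[4] flags=1010 → (cmp)
[5] flags=1010 VC?T → r1=0x6d
[6] flags=1010 LT?T → r4=0x6c
[7] flags=1010 LT?T → r4=0xc8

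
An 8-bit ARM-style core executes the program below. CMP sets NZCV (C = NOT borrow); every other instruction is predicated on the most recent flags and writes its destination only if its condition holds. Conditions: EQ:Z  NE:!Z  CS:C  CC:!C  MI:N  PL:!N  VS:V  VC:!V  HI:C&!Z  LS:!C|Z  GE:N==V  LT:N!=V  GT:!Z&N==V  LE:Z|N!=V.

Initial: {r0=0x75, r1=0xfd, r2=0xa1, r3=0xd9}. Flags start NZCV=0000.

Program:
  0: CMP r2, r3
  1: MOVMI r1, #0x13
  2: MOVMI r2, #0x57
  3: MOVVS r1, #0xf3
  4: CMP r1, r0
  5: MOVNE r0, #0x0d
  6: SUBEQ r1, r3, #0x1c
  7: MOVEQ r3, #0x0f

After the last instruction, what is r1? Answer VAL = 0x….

VAL = 0x13

[0] flags=1000 → (cmp)
[1] flags=1000 MI?T → r1=0x13
[2] flags=1000 MI?T → r2=0x57
[3] flags=1000 VS?F → skip
[4] flags=1000 → (cmp)
[5] flags=1000 NE?T → r0=0x0d
[6] flags=1000 EQ?F → skip
[7] flags=1000 EQ?F → skip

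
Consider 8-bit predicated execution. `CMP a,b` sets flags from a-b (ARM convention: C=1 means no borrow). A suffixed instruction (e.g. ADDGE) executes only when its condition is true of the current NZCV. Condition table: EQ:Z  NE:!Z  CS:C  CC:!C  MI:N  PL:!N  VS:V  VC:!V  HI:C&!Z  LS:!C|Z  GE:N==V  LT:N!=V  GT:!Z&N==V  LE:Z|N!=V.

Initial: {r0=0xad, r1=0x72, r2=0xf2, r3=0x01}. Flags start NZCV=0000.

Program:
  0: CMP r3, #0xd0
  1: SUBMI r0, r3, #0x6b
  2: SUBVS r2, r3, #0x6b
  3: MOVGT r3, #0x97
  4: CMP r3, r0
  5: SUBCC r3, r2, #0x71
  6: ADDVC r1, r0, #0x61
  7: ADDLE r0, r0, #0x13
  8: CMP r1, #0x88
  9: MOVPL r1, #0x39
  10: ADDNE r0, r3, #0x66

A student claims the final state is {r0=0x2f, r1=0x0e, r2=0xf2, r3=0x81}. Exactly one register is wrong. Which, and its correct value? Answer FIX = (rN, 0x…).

FIX = (r0, 0xe7)

[0] flags=0000 → (cmp)
[1] flags=0000 MI?F → skip
[2] flags=0000 VS?F → skip
[3] flags=0000 GT?T → r3=0x97
[4] flags=1000 → (cmp)
[5] flags=1000 CC?T → r3=0x81
[6] flags=1000 VC?T → r1=0x0e
[7] flags=1000 LE?T → r0=0xc0
[8] flags=1001 → (cmp)
[9] flags=1001 PL?F → skip
[10] flags=1001 NE?T → r0=0xe7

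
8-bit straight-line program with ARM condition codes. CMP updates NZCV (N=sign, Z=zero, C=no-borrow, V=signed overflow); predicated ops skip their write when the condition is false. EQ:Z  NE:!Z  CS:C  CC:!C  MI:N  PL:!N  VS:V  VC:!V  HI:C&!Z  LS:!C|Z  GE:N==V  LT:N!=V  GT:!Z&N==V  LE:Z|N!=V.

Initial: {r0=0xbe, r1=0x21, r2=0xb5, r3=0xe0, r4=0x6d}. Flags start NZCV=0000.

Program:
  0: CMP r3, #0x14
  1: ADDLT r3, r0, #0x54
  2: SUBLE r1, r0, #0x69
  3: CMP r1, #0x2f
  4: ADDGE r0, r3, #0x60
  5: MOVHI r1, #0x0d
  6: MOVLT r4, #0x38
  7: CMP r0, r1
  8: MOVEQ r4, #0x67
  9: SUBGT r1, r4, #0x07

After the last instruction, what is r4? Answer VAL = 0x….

VAL = 0x6d

[0] flags=1010 → (cmp)
[1] flags=1010 LT?T → r3=0x12
[2] flags=1010 LE?T → r1=0x55
[3] flags=0010 → (cmp)
[4] flags=0010 GE?T → r0=0x72
[5] flags=0010 HI?T → r1=0x0d
[6] flags=0010 LT?F → skip
[7] flags=0010 → (cmp)
[8] flags=0010 EQ?F → skip
[9] flags=0010 GT?T → r1=0x66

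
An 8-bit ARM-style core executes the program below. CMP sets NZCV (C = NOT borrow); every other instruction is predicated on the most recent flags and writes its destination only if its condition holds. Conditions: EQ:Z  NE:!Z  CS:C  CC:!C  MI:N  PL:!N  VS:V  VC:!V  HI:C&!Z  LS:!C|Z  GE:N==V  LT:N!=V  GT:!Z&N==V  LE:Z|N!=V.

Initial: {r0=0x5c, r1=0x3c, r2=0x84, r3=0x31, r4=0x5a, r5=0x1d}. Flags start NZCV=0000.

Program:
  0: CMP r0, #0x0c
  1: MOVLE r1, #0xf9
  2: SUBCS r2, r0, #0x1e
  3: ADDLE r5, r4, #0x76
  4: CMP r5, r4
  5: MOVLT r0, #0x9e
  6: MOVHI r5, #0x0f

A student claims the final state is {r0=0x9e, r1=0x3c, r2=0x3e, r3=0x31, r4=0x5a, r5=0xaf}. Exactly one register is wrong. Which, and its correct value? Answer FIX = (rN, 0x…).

FIX = (r5, 0x1d)

0: ✓ CMP  NZCV=0010
1: · MOVLE
2: ✓ SUBCS  r2←0x3e
3: · ADDLE
4: ✓ CMP  NZCV=1000
5: ✓ MOVLT  r0←0x9e
6: · MOVHI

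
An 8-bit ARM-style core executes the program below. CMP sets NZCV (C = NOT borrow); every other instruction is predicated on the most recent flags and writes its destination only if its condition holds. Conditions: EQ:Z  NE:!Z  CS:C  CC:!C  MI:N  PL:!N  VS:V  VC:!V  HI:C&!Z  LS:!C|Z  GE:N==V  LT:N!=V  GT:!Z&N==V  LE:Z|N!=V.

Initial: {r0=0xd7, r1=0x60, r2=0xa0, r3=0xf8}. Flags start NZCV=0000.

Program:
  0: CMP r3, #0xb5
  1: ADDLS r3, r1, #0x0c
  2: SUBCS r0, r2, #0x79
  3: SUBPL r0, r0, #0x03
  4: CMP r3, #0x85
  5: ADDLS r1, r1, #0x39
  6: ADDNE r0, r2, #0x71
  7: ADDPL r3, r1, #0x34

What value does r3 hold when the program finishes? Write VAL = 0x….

[0] flags=0010 → (cmp)
[1] flags=0010 LS?F → skip
[2] flags=0010 CS?T → r0=0x27
[3] flags=0010 PL?T → r0=0x24
[4] flags=0010 → (cmp)
[5] flags=0010 LS?F → skip
[6] flags=0010 NE?T → r0=0x11
[7] flags=0010 PL?T → r3=0x94

VAL = 0x94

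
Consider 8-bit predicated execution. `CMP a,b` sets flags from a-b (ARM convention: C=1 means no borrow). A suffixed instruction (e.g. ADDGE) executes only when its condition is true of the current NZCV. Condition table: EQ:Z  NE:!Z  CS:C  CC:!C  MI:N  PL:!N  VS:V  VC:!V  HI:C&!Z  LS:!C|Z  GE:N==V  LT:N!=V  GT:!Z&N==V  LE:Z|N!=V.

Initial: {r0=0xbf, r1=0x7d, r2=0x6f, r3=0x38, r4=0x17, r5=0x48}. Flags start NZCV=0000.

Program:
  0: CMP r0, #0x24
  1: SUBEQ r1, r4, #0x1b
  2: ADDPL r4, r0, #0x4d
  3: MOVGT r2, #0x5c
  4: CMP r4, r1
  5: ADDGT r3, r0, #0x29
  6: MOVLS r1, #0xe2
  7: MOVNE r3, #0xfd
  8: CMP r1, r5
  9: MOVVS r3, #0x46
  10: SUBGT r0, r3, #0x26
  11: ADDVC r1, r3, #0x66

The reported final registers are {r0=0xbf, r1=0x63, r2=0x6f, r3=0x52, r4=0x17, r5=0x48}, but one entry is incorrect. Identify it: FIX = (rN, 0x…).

[0] flags=1010 → (cmp)
[1] flags=1010 EQ?F → skip
[2] flags=1010 PL?F → skip
[3] flags=1010 GT?F → skip
[4] flags=1000 → (cmp)
[5] flags=1000 GT?F → skip
[6] flags=1000 LS?T → r1=0xe2
[7] flags=1000 NE?T → r3=0xfd
[8] flags=1010 → (cmp)
[9] flags=1010 VS?F → skip
[10] flags=1010 GT?F → skip
[11] flags=1010 VC?T → r1=0x63

FIX = (r3, 0xfd)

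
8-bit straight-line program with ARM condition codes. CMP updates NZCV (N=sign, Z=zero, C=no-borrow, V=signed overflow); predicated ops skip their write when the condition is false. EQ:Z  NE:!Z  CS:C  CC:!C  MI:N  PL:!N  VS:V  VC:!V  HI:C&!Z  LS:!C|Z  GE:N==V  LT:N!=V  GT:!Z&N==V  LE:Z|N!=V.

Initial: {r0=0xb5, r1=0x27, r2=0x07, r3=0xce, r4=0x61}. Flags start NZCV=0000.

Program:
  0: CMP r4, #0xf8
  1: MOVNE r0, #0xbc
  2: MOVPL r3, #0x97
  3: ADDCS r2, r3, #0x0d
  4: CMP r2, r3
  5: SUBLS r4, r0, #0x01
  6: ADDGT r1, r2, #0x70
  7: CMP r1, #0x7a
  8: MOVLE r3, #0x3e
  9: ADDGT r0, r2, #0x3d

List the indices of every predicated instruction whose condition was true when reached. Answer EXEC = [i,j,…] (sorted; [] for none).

[0] flags=0000 → (cmp)
[1] flags=0000 NE?T → r0=0xbc
[2] flags=0000 PL?T → r3=0x97
[3] flags=0000 CS?F → skip
[4] flags=0000 → (cmp)
[5] flags=0000 LS?T → r4=0xbb
[6] flags=0000 GT?T → r1=0x77
[7] flags=1000 → (cmp)
[8] flags=1000 LE?T → r3=0x3e
[9] flags=1000 GT?F → skip

EXEC = [1,2,5,6,8]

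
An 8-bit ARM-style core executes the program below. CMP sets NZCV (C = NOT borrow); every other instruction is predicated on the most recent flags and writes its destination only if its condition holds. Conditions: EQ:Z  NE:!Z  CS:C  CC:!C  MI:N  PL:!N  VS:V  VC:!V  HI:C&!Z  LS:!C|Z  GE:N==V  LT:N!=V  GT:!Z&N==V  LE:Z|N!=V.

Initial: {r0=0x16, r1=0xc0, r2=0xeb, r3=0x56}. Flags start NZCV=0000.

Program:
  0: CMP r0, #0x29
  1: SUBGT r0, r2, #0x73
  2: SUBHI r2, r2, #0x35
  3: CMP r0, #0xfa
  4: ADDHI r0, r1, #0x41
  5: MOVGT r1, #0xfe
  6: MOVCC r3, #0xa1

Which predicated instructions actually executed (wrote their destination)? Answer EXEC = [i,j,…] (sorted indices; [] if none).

EXEC = [5,6]

0: ✓ CMP  NZCV=1000
1: · SUBGT
2: · SUBHI
3: ✓ CMP  NZCV=0000
4: · ADDHI
5: ✓ MOVGT  r1←0xfe
6: ✓ MOVCC  r3←0xa1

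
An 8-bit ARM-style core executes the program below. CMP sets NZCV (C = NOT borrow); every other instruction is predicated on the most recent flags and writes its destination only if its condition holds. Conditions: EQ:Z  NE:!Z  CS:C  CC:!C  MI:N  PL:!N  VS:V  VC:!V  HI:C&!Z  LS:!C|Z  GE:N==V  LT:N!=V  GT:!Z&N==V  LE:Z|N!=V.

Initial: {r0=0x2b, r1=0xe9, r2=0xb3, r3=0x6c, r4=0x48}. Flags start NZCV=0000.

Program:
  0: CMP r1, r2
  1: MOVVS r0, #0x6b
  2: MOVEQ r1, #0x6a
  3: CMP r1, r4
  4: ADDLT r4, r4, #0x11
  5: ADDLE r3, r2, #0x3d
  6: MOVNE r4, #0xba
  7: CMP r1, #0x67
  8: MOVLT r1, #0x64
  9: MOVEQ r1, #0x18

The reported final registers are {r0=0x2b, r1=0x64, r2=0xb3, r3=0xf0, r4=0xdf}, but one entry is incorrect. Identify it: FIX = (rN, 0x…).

FIX = (r4, 0xba)

[0] flags=0010 → (cmp)
[1] flags=0010 VS?F → skip
[2] flags=0010 EQ?F → skip
[3] flags=1010 → (cmp)
[4] flags=1010 LT?T → r4=0x59
[5] flags=1010 LE?T → r3=0xf0
[6] flags=1010 NE?T → r4=0xba
[7] flags=1010 → (cmp)
[8] flags=1010 LT?T → r1=0x64
[9] flags=1010 EQ?F → skip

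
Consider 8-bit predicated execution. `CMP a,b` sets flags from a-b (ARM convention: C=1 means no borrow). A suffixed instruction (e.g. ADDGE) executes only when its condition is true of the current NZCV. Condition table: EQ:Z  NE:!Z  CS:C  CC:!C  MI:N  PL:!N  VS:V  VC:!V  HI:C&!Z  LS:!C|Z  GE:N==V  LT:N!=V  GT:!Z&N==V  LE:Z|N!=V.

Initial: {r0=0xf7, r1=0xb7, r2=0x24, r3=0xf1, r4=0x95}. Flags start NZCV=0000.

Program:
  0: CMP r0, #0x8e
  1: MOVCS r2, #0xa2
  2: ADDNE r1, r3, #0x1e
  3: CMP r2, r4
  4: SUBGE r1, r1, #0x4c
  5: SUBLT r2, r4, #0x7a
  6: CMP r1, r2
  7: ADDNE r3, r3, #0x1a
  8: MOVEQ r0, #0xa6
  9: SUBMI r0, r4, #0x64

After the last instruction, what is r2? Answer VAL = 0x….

VAL = 0xa2

[0] flags=0010 → (cmp)
[1] flags=0010 CS?T → r2=0xa2
[2] flags=0010 NE?T → r1=0x0f
[3] flags=0010 → (cmp)
[4] flags=0010 GE?T → r1=0xc3
[5] flags=0010 LT?F → skip
[6] flags=0010 → (cmp)
[7] flags=0010 NE?T → r3=0x0b
[8] flags=0010 EQ?F → skip
[9] flags=0010 MI?F → skip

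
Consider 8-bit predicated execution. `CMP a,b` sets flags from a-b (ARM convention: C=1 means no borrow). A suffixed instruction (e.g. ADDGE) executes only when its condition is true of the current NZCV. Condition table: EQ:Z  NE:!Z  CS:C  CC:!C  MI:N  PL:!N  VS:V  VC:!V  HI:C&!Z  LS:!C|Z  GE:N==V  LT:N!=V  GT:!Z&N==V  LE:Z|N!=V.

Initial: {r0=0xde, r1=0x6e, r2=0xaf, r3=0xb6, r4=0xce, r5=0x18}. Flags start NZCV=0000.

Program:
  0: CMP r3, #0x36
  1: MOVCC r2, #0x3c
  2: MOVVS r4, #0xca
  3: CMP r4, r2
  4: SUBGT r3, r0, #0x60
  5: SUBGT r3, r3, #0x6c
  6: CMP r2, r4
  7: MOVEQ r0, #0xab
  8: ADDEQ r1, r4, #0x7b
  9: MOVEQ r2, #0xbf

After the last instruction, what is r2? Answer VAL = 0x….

0: ✓ CMP  NZCV=1010
1: · MOVCC
2: · MOVVS
3: ✓ CMP  NZCV=0010
4: ✓ SUBGT  r3←0x7e
5: ✓ SUBGT  r3←0x12
6: ✓ CMP  NZCV=1000
7: · MOVEQ
8: · ADDEQ
9: · MOVEQ

VAL = 0xaf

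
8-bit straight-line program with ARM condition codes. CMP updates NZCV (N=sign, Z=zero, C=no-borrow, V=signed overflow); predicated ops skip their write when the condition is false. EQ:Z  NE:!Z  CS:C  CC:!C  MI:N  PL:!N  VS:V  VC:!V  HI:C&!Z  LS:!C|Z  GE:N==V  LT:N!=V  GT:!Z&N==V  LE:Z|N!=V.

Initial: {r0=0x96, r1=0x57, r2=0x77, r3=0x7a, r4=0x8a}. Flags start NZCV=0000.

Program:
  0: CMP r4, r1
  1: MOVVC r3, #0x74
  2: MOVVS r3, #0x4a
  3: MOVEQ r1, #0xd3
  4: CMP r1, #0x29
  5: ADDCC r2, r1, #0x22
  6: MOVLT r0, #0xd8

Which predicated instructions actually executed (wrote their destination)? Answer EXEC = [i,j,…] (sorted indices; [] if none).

0: ✓ CMP  NZCV=0011
1: · MOVVC
2: ✓ MOVVS  r3←0x4a
3: · MOVEQ
4: ✓ CMP  NZCV=0010
5: · ADDCC
6: · MOVLT

EXEC = [2]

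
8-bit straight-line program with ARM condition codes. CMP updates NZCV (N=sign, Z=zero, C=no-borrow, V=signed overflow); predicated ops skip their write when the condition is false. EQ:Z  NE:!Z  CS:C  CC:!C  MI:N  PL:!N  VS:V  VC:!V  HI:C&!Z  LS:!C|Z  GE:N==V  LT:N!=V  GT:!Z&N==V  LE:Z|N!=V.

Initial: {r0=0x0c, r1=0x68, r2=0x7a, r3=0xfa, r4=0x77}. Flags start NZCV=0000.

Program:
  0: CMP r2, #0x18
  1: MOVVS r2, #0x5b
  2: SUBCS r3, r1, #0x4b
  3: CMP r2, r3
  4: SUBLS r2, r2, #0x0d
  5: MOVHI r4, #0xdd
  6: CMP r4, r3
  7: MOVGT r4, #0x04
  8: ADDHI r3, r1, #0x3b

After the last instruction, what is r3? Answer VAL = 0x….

VAL = 0xa3

0: ✓ CMP  NZCV=0010
1: · MOVVS
2: ✓ SUBCS  r3←0x1d
3: ✓ CMP  NZCV=0010
4: · SUBLS
5: ✓ MOVHI  r4←0xdd
6: ✓ CMP  NZCV=1010
7: · MOVGT
8: ✓ ADDHI  r3←0xa3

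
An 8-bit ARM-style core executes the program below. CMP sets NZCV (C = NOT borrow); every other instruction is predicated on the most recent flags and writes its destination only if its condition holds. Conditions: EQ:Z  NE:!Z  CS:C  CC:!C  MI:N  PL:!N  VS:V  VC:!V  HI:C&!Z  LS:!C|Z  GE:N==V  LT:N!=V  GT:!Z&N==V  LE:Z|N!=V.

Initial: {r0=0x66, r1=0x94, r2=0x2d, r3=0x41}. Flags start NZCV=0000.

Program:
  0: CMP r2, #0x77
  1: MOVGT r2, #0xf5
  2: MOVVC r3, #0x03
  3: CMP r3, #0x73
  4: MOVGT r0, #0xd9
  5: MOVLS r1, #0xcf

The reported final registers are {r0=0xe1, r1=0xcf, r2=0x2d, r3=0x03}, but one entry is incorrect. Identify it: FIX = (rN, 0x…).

0: ✓ CMP  NZCV=1000
1: · MOVGT
2: ✓ MOVVC  r3←0x03
3: ✓ CMP  NZCV=1000
4: · MOVGT
5: ✓ MOVLS  r1←0xcf

FIX = (r0, 0x66)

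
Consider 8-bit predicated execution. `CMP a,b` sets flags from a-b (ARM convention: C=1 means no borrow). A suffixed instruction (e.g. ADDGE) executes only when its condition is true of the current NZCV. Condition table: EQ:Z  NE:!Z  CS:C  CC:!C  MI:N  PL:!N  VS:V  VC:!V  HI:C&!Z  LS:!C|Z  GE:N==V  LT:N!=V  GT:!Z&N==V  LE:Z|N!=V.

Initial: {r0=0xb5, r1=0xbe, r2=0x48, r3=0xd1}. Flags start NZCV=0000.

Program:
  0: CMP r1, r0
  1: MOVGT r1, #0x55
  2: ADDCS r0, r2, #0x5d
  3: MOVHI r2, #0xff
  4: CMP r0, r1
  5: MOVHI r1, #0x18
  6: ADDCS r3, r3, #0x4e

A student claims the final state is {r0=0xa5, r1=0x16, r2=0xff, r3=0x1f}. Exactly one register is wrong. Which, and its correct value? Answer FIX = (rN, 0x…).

FIX = (r1, 0x18)

0: ✓ CMP  NZCV=0010
1: ✓ MOVGT  r1←0x55
2: ✓ ADDCS  r0←0xa5
3: ✓ MOVHI  r2←0xff
4: ✓ CMP  NZCV=0011
5: ✓ MOVHI  r1←0x18
6: ✓ ADDCS  r3←0x1f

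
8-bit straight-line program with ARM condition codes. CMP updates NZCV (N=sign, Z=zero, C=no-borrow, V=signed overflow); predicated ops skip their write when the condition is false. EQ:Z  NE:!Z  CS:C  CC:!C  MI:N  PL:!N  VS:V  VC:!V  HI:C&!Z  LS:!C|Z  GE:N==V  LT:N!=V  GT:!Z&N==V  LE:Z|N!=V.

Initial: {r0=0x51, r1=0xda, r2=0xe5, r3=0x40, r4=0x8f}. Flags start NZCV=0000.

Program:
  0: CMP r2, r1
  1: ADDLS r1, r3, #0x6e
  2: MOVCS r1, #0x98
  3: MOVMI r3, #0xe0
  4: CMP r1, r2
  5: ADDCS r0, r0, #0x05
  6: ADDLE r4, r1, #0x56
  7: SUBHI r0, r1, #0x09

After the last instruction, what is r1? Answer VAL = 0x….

[0] flags=0010 → (cmp)
[1] flags=0010 LS?F → skip
[2] flags=0010 CS?T → r1=0x98
[3] flags=0010 MI?F → skip
[4] flags=1000 → (cmp)
[5] flags=1000 CS?F → skip
[6] flags=1000 LE?T → r4=0xee
[7] flags=1000 HI?F → skip

VAL = 0x98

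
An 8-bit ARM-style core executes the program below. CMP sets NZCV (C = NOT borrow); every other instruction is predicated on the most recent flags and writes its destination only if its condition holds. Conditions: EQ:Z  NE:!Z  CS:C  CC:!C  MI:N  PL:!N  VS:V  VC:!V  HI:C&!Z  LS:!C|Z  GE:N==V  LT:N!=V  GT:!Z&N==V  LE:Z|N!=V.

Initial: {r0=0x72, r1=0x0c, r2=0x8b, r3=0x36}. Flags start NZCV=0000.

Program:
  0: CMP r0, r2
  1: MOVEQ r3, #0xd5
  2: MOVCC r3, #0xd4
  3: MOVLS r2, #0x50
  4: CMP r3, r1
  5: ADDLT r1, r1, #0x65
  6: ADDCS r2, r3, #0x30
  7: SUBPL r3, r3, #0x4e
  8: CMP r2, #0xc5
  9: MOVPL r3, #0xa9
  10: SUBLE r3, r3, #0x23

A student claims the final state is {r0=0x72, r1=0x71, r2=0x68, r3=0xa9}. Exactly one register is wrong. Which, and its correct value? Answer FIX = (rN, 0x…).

0: ✓ CMP  NZCV=1001
1: · MOVEQ
2: ✓ MOVCC  r3←0xd4
3: ✓ MOVLS  r2←0x50
4: ✓ CMP  NZCV=1010
5: ✓ ADDLT  r1←0x71
6: ✓ ADDCS  r2←0x04
7: · SUBPL
8: ✓ CMP  NZCV=0000
9: ✓ MOVPL  r3←0xa9
10: · SUBLE

FIX = (r2, 0x04)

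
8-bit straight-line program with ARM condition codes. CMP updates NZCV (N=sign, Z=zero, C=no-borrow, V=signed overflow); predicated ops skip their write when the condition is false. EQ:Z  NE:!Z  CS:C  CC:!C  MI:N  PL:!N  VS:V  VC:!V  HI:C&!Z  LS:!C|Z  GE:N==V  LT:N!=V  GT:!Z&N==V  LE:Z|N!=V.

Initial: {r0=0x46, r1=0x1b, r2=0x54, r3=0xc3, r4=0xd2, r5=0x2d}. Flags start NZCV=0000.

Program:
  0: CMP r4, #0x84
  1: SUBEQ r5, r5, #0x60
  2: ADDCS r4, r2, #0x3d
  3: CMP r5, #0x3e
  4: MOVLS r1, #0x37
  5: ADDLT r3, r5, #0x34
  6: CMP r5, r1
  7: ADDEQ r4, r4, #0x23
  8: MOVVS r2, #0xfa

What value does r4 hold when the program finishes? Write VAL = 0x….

VAL = 0x91

0: ✓ CMP  NZCV=0010
1: · SUBEQ
2: ✓ ADDCS  r4←0x91
3: ✓ CMP  NZCV=1000
4: ✓ MOVLS  r1←0x37
5: ✓ ADDLT  r3←0x61
6: ✓ CMP  NZCV=1000
7: · ADDEQ
8: · MOVVS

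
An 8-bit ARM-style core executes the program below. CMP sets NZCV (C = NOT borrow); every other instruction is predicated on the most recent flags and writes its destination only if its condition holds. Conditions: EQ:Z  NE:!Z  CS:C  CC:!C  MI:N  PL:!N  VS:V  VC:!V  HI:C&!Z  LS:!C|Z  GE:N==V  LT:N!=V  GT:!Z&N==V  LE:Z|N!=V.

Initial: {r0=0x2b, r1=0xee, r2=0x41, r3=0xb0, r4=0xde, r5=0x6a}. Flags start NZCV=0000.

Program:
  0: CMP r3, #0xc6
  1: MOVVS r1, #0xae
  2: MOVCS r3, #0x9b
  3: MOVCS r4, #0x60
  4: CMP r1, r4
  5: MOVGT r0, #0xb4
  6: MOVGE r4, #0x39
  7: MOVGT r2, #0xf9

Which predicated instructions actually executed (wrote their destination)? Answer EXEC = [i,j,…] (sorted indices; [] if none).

EXEC = [5,6,7]

[0] flags=1000 → (cmp)
[1] flags=1000 VS?F → skip
[2] flags=1000 CS?F → skip
[3] flags=1000 CS?F → skip
[4] flags=0010 → (cmp)
[5] flags=0010 GT?T → r0=0xb4
[6] flags=0010 GE?T → r4=0x39
[7] flags=0010 GT?T → r2=0xf9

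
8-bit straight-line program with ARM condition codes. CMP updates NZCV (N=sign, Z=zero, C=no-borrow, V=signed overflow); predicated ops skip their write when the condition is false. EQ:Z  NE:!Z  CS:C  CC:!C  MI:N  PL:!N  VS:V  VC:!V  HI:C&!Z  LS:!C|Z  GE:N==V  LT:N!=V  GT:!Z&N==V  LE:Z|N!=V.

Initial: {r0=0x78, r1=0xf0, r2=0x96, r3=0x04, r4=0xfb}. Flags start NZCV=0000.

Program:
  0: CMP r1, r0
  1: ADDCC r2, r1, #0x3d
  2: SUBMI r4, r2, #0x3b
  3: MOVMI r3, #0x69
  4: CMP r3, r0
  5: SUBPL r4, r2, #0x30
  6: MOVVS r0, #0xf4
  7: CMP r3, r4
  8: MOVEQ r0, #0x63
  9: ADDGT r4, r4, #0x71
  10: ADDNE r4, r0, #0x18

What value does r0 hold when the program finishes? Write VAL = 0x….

VAL = 0x78

0: ✓ CMP  NZCV=0011
1: · ADDCC
2: · SUBMI
3: · MOVMI
4: ✓ CMP  NZCV=1000
5: · SUBPL
6: · MOVVS
7: ✓ CMP  NZCV=0000
8: · MOVEQ
9: ✓ ADDGT  r4←0x6c
10: ✓ ADDNE  r4←0x90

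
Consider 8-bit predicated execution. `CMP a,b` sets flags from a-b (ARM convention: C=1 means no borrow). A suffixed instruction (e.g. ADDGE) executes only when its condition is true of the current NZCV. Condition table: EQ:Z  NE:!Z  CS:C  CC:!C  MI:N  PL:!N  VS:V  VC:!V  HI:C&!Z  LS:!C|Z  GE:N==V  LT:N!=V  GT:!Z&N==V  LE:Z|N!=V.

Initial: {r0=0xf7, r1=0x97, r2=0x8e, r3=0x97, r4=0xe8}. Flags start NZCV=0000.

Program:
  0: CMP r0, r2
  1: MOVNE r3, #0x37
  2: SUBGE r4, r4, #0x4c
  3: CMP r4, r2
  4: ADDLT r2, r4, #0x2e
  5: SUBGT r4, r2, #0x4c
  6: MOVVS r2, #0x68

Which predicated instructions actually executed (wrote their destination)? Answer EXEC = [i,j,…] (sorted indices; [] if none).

EXEC = [1,2,5]

0: ✓ CMP  NZCV=0010
1: ✓ MOVNE  r3←0x37
2: ✓ SUBGE  r4←0x9c
3: ✓ CMP  NZCV=0010
4: · ADDLT
5: ✓ SUBGT  r4←0x42
6: · MOVVS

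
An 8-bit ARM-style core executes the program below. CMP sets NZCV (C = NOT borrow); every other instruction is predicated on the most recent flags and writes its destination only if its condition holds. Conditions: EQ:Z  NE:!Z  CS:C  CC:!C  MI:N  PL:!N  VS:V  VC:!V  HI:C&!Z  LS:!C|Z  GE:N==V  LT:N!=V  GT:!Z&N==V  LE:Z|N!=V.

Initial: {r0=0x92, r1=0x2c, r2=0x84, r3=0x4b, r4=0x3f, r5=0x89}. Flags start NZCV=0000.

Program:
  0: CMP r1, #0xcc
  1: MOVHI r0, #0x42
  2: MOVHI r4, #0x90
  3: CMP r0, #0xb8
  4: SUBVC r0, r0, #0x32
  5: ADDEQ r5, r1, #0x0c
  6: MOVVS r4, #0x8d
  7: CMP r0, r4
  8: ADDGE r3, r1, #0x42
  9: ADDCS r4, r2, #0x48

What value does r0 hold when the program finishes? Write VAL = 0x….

0: ✓ CMP  NZCV=0000
1: · MOVHI
2: · MOVHI
3: ✓ CMP  NZCV=1000
4: ✓ SUBVC  r0←0x60
5: · ADDEQ
6: · MOVVS
7: ✓ CMP  NZCV=0010
8: ✓ ADDGE  r3←0x6e
9: ✓ ADDCS  r4←0xcc

VAL = 0x60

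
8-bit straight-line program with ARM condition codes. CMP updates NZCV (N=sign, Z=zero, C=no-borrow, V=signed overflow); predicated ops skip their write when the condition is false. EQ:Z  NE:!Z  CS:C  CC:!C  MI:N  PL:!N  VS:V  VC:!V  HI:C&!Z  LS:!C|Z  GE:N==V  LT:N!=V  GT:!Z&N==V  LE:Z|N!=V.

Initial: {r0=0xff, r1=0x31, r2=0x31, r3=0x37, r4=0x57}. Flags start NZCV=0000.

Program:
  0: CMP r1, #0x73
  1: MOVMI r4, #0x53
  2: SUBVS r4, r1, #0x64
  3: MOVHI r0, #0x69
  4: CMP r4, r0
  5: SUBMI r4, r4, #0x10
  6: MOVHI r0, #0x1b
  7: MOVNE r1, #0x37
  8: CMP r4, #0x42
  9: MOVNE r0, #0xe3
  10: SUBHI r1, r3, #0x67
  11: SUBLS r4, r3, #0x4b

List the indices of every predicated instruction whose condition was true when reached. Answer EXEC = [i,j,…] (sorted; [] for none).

EXEC = [1,7,9,10]

[0] flags=1000 → (cmp)
[1] flags=1000 MI?T → r4=0x53
[2] flags=1000 VS?F → skip
[3] flags=1000 HI?F → skip
[4] flags=0000 → (cmp)
[5] flags=0000 MI?F → skip
[6] flags=0000 HI?F → skip
[7] flags=0000 NE?T → r1=0x37
[8] flags=0010 → (cmp)
[9] flags=0010 NE?T → r0=0xe3
[10] flags=0010 HI?T → r1=0xd0
[11] flags=0010 LS?F → skip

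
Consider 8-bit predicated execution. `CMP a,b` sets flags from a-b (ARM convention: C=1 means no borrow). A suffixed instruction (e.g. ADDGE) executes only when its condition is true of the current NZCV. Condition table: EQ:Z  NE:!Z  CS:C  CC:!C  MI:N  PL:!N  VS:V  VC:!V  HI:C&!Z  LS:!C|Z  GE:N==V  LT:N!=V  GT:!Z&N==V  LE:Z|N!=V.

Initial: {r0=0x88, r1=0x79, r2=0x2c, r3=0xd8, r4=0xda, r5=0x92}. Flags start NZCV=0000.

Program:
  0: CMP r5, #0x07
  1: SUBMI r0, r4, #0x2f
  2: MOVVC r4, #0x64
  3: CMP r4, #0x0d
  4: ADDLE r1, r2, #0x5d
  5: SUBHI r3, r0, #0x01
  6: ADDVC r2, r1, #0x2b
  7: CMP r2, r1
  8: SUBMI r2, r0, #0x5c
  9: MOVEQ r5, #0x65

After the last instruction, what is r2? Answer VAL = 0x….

[0] flags=1010 → (cmp)
[1] flags=1010 MI?T → r0=0xab
[2] flags=1010 VC?T → r4=0x64
[3] flags=0010 → (cmp)
[4] flags=0010 LE?F → skip
[5] flags=0010 HI?T → r3=0xaa
[6] flags=0010 VC?T → r2=0xa4
[7] flags=0011 → (cmp)
[8] flags=0011 MI?F → skip
[9] flags=0011 EQ?F → skip

VAL = 0xa4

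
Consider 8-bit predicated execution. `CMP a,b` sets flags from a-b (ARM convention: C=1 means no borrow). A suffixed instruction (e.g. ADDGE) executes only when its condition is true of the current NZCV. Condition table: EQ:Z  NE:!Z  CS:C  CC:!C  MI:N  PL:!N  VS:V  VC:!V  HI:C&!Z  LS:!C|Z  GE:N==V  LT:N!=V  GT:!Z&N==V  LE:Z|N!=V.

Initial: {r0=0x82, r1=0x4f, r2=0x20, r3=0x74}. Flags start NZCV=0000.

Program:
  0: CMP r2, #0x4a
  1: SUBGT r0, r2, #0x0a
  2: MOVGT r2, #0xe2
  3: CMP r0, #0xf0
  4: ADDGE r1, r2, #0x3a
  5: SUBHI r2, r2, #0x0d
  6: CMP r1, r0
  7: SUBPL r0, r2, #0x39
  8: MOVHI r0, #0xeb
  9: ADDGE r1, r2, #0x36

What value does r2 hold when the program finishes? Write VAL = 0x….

0: ✓ CMP  NZCV=1000
1: · SUBGT
2: · MOVGT
3: ✓ CMP  NZCV=1000
4: · ADDGE
5: · SUBHI
6: ✓ CMP  NZCV=1001
7: · SUBPL
8: · MOVHI
9: ✓ ADDGE  r1←0x56

VAL = 0x20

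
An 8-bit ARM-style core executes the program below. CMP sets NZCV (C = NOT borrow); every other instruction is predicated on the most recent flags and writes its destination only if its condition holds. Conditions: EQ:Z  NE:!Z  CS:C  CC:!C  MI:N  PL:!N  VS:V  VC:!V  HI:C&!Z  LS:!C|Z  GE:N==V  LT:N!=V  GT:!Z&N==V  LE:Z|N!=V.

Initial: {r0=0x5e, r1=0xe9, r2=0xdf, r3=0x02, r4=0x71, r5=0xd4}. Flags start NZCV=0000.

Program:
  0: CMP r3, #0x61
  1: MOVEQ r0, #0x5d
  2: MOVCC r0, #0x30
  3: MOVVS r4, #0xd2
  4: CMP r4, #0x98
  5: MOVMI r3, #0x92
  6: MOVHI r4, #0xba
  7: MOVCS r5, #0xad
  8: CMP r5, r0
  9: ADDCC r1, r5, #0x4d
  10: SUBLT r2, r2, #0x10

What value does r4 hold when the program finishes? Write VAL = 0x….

VAL = 0x71

0: ✓ CMP  NZCV=1000
1: · MOVEQ
2: ✓ MOVCC  r0←0x30
3: · MOVVS
4: ✓ CMP  NZCV=1001
5: ✓ MOVMI  r3←0x92
6: · MOVHI
7: · MOVCS
8: ✓ CMP  NZCV=1010
9: · ADDCC
10: ✓ SUBLT  r2←0xcf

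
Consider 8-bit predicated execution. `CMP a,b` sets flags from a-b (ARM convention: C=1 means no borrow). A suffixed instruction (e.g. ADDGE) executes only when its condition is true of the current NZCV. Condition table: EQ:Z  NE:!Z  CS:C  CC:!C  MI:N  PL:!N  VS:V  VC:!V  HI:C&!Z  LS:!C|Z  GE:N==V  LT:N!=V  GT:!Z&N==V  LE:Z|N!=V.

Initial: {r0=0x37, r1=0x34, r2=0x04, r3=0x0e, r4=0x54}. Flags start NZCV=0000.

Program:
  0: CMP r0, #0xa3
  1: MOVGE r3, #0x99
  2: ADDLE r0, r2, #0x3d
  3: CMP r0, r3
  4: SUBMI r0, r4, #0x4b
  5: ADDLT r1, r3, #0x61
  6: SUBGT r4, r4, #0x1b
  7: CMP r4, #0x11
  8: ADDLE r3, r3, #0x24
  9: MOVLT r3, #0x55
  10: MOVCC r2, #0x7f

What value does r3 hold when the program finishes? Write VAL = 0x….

VAL = 0x99

0: ✓ CMP  NZCV=1001
1: ✓ MOVGE  r3←0x99
2: · ADDLE
3: ✓ CMP  NZCV=1001
4: ✓ SUBMI  r0←0x09
5: · ADDLT
6: ✓ SUBGT  r4←0x39
7: ✓ CMP  NZCV=0010
8: · ADDLE
9: · MOVLT
10: · MOVCC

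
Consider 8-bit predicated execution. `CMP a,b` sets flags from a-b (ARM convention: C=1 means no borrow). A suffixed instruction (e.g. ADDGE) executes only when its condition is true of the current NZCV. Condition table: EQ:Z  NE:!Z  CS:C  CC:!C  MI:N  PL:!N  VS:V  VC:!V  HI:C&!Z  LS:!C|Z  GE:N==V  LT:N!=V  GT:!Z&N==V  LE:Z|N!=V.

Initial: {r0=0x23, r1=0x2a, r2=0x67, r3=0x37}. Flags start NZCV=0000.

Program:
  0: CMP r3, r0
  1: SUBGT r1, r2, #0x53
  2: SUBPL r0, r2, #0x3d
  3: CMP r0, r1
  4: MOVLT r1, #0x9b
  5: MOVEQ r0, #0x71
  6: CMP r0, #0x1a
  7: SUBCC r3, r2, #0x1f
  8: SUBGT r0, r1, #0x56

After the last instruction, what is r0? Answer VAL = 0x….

VAL = 0xbe

[0] flags=0010 → (cmp)
[1] flags=0010 GT?T → r1=0x14
[2] flags=0010 PL?T → r0=0x2a
[3] flags=0010 → (cmp)
[4] flags=0010 LT?F → skip
[5] flags=0010 EQ?F → skip
[6] flags=0010 → (cmp)
[7] flags=0010 CC?F → skip
[8] flags=0010 GT?T → r0=0xbe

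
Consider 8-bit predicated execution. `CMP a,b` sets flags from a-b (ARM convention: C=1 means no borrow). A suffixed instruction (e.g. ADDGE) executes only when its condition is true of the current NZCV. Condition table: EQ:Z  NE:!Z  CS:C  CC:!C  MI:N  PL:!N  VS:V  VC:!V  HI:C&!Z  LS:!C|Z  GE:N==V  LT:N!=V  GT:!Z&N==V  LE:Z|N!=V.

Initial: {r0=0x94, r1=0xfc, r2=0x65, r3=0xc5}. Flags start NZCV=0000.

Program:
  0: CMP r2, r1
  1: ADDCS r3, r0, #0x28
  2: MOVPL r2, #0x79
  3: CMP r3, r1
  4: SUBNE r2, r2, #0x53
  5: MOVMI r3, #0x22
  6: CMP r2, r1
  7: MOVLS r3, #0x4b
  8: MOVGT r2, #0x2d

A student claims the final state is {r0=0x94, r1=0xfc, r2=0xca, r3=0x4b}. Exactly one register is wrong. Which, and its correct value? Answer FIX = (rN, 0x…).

[0] flags=0000 → (cmp)
[1] flags=0000 CS?F → skip
[2] flags=0000 PL?T → r2=0x79
[3] flags=1000 → (cmp)
[4] flags=1000 NE?T → r2=0x26
[5] flags=1000 MI?T → r3=0x22
[6] flags=0000 → (cmp)
[7] flags=0000 LS?T → r3=0x4b
[8] flags=0000 GT?T → r2=0x2d

FIX = (r2, 0x2d)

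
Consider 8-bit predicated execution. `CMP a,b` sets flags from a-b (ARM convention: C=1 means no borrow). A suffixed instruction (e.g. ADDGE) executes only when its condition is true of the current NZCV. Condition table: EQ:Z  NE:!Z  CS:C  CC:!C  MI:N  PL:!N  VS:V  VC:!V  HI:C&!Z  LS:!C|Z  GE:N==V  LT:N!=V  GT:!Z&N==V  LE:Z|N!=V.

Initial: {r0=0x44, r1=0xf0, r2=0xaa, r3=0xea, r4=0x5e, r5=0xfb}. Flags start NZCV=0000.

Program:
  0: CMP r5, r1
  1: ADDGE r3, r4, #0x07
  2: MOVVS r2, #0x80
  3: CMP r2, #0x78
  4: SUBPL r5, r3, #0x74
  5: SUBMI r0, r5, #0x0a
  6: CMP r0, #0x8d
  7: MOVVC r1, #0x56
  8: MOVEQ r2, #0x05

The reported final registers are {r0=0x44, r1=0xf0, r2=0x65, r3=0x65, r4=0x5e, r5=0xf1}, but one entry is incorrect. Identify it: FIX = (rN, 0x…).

FIX = (r2, 0xaa)

[0] flags=0010 → (cmp)
[1] flags=0010 GE?T → r3=0x65
[2] flags=0010 VS?F → skip
[3] flags=0011 → (cmp)
[4] flags=0011 PL?T → r5=0xf1
[5] flags=0011 MI?F → skip
[6] flags=1001 → (cmp)
[7] flags=1001 VC?F → skip
[8] flags=1001 EQ?F → skip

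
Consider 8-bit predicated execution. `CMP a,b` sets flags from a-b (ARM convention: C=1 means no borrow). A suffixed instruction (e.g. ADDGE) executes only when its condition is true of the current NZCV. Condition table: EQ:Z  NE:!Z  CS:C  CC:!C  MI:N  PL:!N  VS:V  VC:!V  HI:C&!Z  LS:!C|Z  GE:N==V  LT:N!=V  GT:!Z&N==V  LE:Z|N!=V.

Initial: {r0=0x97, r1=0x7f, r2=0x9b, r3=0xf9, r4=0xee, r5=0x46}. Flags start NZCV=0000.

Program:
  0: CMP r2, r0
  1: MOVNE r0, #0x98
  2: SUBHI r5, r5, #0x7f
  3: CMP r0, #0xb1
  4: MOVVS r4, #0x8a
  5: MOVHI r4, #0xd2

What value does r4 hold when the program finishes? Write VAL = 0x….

VAL = 0xee

0: ✓ CMP  NZCV=0010
1: ✓ MOVNE  r0←0x98
2: ✓ SUBHI  r5←0xc7
3: ✓ CMP  NZCV=1000
4: · MOVVS
5: · MOVHI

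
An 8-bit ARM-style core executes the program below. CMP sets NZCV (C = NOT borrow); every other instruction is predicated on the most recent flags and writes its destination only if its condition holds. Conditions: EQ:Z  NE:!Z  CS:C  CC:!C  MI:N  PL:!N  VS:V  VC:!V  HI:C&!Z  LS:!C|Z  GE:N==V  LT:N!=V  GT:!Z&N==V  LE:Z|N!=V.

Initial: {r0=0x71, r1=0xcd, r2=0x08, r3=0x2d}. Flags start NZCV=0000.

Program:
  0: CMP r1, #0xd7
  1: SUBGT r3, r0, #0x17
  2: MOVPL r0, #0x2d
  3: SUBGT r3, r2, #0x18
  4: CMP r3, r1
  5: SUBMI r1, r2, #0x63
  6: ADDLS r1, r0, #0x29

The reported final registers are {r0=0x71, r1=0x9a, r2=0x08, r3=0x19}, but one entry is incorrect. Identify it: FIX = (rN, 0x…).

[0] flags=1000 → (cmp)
[1] flags=1000 GT?F → skip
[2] flags=1000 PL?F → skip
[3] flags=1000 GT?F → skip
[4] flags=0000 → (cmp)
[5] flags=0000 MI?F → skip
[6] flags=0000 LS?T → r1=0x9a

FIX = (r3, 0x2d)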